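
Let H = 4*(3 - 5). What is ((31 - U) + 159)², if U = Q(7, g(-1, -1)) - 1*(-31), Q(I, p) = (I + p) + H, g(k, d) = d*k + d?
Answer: 25600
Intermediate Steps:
g(k, d) = d + d*k
H = -8 (H = 4*(-2) = -8)
Q(I, p) = -8 + I + p (Q(I, p) = (I + p) - 8 = -8 + I + p)
U = 30 (U = (-8 + 7 - (1 - 1)) - 1*(-31) = (-8 + 7 - 1*0) + 31 = (-8 + 7 + 0) + 31 = -1 + 31 = 30)
((31 - U) + 159)² = ((31 - 1*30) + 159)² = ((31 - 30) + 159)² = (1 + 159)² = 160² = 25600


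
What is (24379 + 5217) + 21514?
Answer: 51110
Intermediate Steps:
(24379 + 5217) + 21514 = 29596 + 21514 = 51110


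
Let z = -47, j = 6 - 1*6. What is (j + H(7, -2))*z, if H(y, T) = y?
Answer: -329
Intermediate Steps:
j = 0 (j = 6 - 6 = 0)
(j + H(7, -2))*z = (0 + 7)*(-47) = 7*(-47) = -329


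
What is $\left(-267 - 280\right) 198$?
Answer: $-108306$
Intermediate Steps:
$\left(-267 - 280\right) 198 = \left(-547\right) 198 = -108306$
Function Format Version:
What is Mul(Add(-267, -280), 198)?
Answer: -108306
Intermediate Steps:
Mul(Add(-267, -280), 198) = Mul(-547, 198) = -108306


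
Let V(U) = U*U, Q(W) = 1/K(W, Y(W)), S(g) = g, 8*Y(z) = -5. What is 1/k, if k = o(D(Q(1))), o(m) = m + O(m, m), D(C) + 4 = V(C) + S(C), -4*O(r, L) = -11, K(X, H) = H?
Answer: -100/29 ≈ -3.4483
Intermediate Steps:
Y(z) = -5/8 (Y(z) = (1/8)*(-5) = -5/8)
O(r, L) = 11/4 (O(r, L) = -1/4*(-11) = 11/4)
Q(W) = -8/5 (Q(W) = 1/(-5/8) = -8/5)
V(U) = U**2
D(C) = -4 + C + C**2 (D(C) = -4 + (C**2 + C) = -4 + (C + C**2) = -4 + C + C**2)
o(m) = 11/4 + m (o(m) = m + 11/4 = 11/4 + m)
k = -29/100 (k = 11/4 + (-4 - 8/5 + (-8/5)**2) = 11/4 + (-4 - 8/5 + 64/25) = 11/4 - 76/25 = -29/100 ≈ -0.29000)
1/k = 1/(-29/100) = -100/29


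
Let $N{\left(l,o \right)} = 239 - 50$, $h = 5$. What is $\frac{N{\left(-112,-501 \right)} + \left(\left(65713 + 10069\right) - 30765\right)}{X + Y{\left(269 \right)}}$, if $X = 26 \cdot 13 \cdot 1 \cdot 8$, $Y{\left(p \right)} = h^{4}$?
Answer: $\frac{45206}{3329} \approx 13.579$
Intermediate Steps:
$Y{\left(p \right)} = 625$ ($Y{\left(p \right)} = 5^{4} = 625$)
$X = 2704$ ($X = 338 \cdot 8 = 2704$)
$N{\left(l,o \right)} = 189$ ($N{\left(l,o \right)} = 239 - 50 = 189$)
$\frac{N{\left(-112,-501 \right)} + \left(\left(65713 + 10069\right) - 30765\right)}{X + Y{\left(269 \right)}} = \frac{189 + \left(\left(65713 + 10069\right) - 30765\right)}{2704 + 625} = \frac{189 + \left(75782 - 30765\right)}{3329} = \left(189 + 45017\right) \frac{1}{3329} = 45206 \cdot \frac{1}{3329} = \frac{45206}{3329}$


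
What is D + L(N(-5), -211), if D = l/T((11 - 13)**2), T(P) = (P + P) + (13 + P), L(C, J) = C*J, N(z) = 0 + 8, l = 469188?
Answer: 426988/25 ≈ 17080.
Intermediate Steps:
N(z) = 8
T(P) = 13 + 3*P (T(P) = 2*P + (13 + P) = 13 + 3*P)
D = 469188/25 (D = 469188/(13 + 3*(11 - 13)**2) = 469188/(13 + 3*(-2)**2) = 469188/(13 + 3*4) = 469188/(13 + 12) = 469188/25 ≈ 18768.)
D + L(N(-5), -211) = 469188/25 + 8*(-211) = 469188/25 - 1688 = 426988/25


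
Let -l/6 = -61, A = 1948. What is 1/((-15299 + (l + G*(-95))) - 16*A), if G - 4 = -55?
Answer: -1/41256 ≈ -2.4239e-5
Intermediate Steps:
l = 366 (l = -6*(-61) = 366)
G = -51 (G = 4 - 55 = -51)
1/((-15299 + (l + G*(-95))) - 16*A) = 1/((-15299 + (366 - 51*(-95))) - 16*1948) = 1/((-15299 + (366 + 4845)) - 31168) = 1/((-15299 + 5211) - 31168) = 1/(-10088 - 31168) = 1/(-41256) = -1/41256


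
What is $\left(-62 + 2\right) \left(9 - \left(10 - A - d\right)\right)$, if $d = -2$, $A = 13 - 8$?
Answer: $-120$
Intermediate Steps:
$A = 5$
$\left(-62 + 2\right) \left(9 - \left(10 - A - d\right)\right) = \left(-62 + 2\right) \left(9 + \left(\left(5 - 2\right) - 10\right)\right) = - 60 \left(9 + \left(3 - 10\right)\right) = - 60 \left(9 - 7\right) = \left(-60\right) 2 = -120$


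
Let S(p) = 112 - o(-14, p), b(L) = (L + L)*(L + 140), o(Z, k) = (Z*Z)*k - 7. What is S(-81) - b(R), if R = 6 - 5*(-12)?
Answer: -11197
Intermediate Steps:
R = 66 (R = 6 + 60 = 66)
o(Z, k) = -7 + k*Z**2 (o(Z, k) = Z**2*k - 7 = k*Z**2 - 7 = -7 + k*Z**2)
b(L) = 2*L*(140 + L) (b(L) = (2*L)*(140 + L) = 2*L*(140 + L))
S(p) = 119 - 196*p (S(p) = 112 - (-7 + p*(-14)**2) = 112 - (-7 + p*196) = 112 - (-7 + 196*p) = 112 + (7 - 196*p) = 119 - 196*p)
S(-81) - b(R) = (119 - 196*(-81)) - 2*66*(140 + 66) = (119 + 15876) - 2*66*206 = 15995 - 1*27192 = 15995 - 27192 = -11197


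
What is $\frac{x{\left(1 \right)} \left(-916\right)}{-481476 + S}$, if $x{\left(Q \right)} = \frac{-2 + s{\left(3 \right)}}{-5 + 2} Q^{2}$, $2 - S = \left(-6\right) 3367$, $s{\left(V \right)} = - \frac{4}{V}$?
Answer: $\frac{1145}{518931} \approx 0.0022065$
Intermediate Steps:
$S = 20204$ ($S = 2 - \left(-6\right) 3367 = 2 - -20202 = 2 + 20202 = 20204$)
$x{\left(Q \right)} = \frac{10 Q^{2}}{9}$ ($x{\left(Q \right)} = \frac{-2 - \frac{4}{3}}{-5 + 2} Q^{2} = \frac{-2 - \frac{4}{3}}{-3} Q^{2} = \left(-2 - \frac{4}{3}\right) \left(- \frac{1}{3}\right) Q^{2} = \left(- \frac{10}{3}\right) \left(- \frac{1}{3}\right) Q^{2} = \frac{10 Q^{2}}{9}$)
$\frac{x{\left(1 \right)} \left(-916\right)}{-481476 + S} = \frac{\frac{10 \cdot 1^{2}}{9} \left(-916\right)}{-481476 + 20204} = \frac{\frac{10}{9} \cdot 1 \left(-916\right)}{-461272} = \frac{10}{9} \left(-916\right) \left(- \frac{1}{461272}\right) = \left(- \frac{9160}{9}\right) \left(- \frac{1}{461272}\right) = \frac{1145}{518931}$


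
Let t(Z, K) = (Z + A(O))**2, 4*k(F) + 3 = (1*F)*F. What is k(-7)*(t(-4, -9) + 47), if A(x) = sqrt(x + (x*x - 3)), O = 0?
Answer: 690 - 92*I*sqrt(3) ≈ 690.0 - 159.35*I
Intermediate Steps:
k(F) = -3/4 + F**2/4 (k(F) = -3/4 + ((1*F)*F)/4 = -3/4 + (F*F)/4 = -3/4 + F**2/4)
A(x) = sqrt(-3 + x + x**2) (A(x) = sqrt(x + (x**2 - 3)) = sqrt(x + (-3 + x**2)) = sqrt(-3 + x + x**2))
t(Z, K) = (Z + I*sqrt(3))**2 (t(Z, K) = (Z + sqrt(-3 + 0 + 0**2))**2 = (Z + sqrt(-3 + 0 + 0))**2 = (Z + sqrt(-3))**2 = (Z + I*sqrt(3))**2)
k(-7)*(t(-4, -9) + 47) = (-3/4 + (1/4)*(-7)**2)*((-4 + I*sqrt(3))**2 + 47) = (-3/4 + (1/4)*49)*(47 + (-4 + I*sqrt(3))**2) = (-3/4 + 49/4)*(47 + (-4 + I*sqrt(3))**2) = 23*(47 + (-4 + I*sqrt(3))**2)/2 = 1081/2 + 23*(-4 + I*sqrt(3))**2/2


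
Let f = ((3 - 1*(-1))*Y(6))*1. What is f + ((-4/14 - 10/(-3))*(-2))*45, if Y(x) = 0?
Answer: -1920/7 ≈ -274.29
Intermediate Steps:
f = 0 (f = ((3 - 1*(-1))*0)*1 = ((3 + 1)*0)*1 = (4*0)*1 = 0*1 = 0)
f + ((-4/14 - 10/(-3))*(-2))*45 = 0 + ((-4/14 - 10/(-3))*(-2))*45 = 0 + ((-4*1/14 - 10*(-1/3))*(-2))*45 = 0 + ((-2/7 + 10/3)*(-2))*45 = 0 + ((64/21)*(-2))*45 = 0 - 128/21*45 = 0 - 1920/7 = -1920/7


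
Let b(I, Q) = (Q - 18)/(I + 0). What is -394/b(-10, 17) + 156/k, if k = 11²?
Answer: -476584/121 ≈ -3938.7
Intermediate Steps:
k = 121
b(I, Q) = (-18 + Q)/I
-394/b(-10, 17) + 156/k = -394*(-10/(-18 + 17)) + 156/121 = -394/((-⅒*(-1))) + 156*(1/121) = -394/⅒ + 156/121 = -394*10 + 156/121 = -3940 + 156/121 = -476584/121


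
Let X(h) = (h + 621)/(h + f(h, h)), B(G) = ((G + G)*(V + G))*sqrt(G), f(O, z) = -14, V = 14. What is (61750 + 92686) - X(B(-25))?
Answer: 583972482825/3781348 + 873125*I/3781348 ≈ 1.5444e+5 + 0.2309*I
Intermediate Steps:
B(G) = 2*G**(3/2)*(14 + G) (B(G) = ((G + G)*(14 + G))*sqrt(G) = ((2*G)*(14 + G))*sqrt(G) = (2*G*(14 + G))*sqrt(G) = 2*G**(3/2)*(14 + G))
X(h) = (621 + h)/(-14 + h) (X(h) = (h + 621)/(h - 14) = (621 + h)/(-14 + h))
(61750 + 92686) - X(B(-25)) = (61750 + 92686) - (621 + 2*(-25)**(3/2)*(14 - 25))/(-14 + 2*(-25)**(3/2)*(14 - 25)) = 154436 - (621 + 2*(-125*I)*(-11))/(-14 + 2*(-125*I)*(-11)) = 154436 - (621 + 2750*I)/(-14 + 2750*I) = 154436 - (-14 - 2750*I)/7562696*(621 + 2750*I) = 154436 - (-14 - 2750*I)*(621 + 2750*I)/7562696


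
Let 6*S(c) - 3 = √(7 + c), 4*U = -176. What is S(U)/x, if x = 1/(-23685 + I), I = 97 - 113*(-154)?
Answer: -3093 - 1031*I*√37 ≈ -3093.0 - 6271.3*I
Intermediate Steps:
U = -44 (U = (¼)*(-176) = -44)
I = 17499 (I = 97 + 17402 = 17499)
S(c) = ½ + √(7 + c)/6
x = -1/6186 (x = 1/(-23685 + 17499) = 1/(-6186) = -1/6186 ≈ -0.00016166)
S(U)/x = (½ + √(7 - 44)/6)/(-1/6186) = (½ + √(-37)/6)*(-6186) = (½ + (I*√37)/6)*(-6186) = (½ + I*√37/6)*(-6186) = -3093 - 1031*I*√37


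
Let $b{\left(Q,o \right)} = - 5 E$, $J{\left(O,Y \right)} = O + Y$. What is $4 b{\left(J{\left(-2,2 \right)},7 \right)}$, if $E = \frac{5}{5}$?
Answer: $-20$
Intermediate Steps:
$E = 1$ ($E = 5 \cdot \frac{1}{5} = 1$)
$b{\left(Q,o \right)} = -5$ ($b{\left(Q,o \right)} = \left(-5\right) 1 = -5$)
$4 b{\left(J{\left(-2,2 \right)},7 \right)} = 4 \left(-5\right) = -20$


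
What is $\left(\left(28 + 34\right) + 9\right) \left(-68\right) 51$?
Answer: $-246228$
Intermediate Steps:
$\left(\left(28 + 34\right) + 9\right) \left(-68\right) 51 = \left(62 + 9\right) \left(-68\right) 51 = 71 \left(-68\right) 51 = \left(-4828\right) 51 = -246228$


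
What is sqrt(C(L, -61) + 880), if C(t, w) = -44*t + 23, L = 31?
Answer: I*sqrt(461) ≈ 21.471*I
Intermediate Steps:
C(t, w) = 23 - 44*t
sqrt(C(L, -61) + 880) = sqrt((23 - 44*31) + 880) = sqrt((23 - 1364) + 880) = sqrt(-1341 + 880) = sqrt(-461) = I*sqrt(461)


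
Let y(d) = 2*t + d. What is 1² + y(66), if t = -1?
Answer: 65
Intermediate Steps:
y(d) = -2 + d (y(d) = 2*(-1) + d = -2 + d)
1² + y(66) = 1² + (-2 + 66) = 1 + 64 = 65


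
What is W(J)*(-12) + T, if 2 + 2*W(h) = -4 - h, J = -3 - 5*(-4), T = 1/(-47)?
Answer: 6485/47 ≈ 137.98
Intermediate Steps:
T = -1/47 ≈ -0.021277
J = 17 (J = -3 + 20 = 17)
W(h) = -3 - h/2 (W(h) = -1 + (-4 - h)/2 = -1 + (-2 - h/2) = -3 - h/2)
W(J)*(-12) + T = (-3 - ½*17)*(-12) - 1/47 = (-3 - 17/2)*(-12) - 1/47 = -23/2*(-12) - 1/47 = 138 - 1/47 = 6485/47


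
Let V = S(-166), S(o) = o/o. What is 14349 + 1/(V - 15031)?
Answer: 215665469/15030 ≈ 14349.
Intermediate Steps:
S(o) = 1
V = 1
14349 + 1/(V - 15031) = 14349 + 1/(1 - 15031) = 14349 + 1/(-15030) = 14349 - 1/15030 = 215665469/15030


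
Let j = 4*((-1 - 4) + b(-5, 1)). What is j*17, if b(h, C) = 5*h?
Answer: -2040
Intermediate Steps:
j = -120 (j = 4*((-1 - 4) + 5*(-5)) = 4*(-5 - 25) = 4*(-30) = -120)
j*17 = -120*17 = -2040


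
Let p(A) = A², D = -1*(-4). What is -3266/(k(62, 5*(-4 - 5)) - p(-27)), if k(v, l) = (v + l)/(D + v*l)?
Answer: 9099076/2031011 ≈ 4.4801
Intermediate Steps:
D = 4
k(v, l) = (l + v)/(4 + l*v) (k(v, l) = (v + l)/(4 + v*l) = (l + v)/(4 + l*v))
-3266/(k(62, 5*(-4 - 5)) - p(-27)) = -3266/((5*(-4 - 5) + 62)/(4 + (5*(-4 - 5))*62) - 1*(-27)²) = -3266/((5*(-9) + 62)/(4 + (5*(-9))*62) - 1*729) = -3266/((-45 + 62)/(4 - 45*62) - 729) = -3266/(17/(4 - 2790) - 729) = -3266/(17/(-2786) - 729) = -3266/(-1/2786*17 - 729) = -3266/(-17/2786 - 729) = -3266/(-2031011/2786) = -3266*(-2786/2031011) = 9099076/2031011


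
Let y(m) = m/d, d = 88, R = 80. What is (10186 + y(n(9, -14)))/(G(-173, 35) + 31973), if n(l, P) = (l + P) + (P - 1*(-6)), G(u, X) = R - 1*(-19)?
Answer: 896355/2822336 ≈ 0.31759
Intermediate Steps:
G(u, X) = 99 (G(u, X) = 80 - 1*(-19) = 80 + 19 = 99)
n(l, P) = 6 + l + 2*P (n(l, P) = (P + l) + (P + 6) = (P + l) + (6 + P) = 6 + l + 2*P)
y(m) = m/88
(10186 + y(n(9, -14)))/(G(-173, 35) + 31973) = (10186 + (6 + 9 + 2*(-14))/88)/(99 + 31973) = (10186 + (6 + 9 - 28)/88)/32072 = (10186 + (1/88)*(-13))*(1/32072) = (10186 - 13/88)*(1/32072) = (896355/88)*(1/32072) = 896355/2822336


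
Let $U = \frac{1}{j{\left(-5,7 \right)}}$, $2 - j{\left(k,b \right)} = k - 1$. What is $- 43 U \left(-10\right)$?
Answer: $\frac{215}{4} \approx 53.75$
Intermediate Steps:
$j{\left(k,b \right)} = 3 - k$ ($j{\left(k,b \right)} = 2 - \left(k - 1\right) = 2 - \left(-1 + k\right) = 3 - k$)
$U = \frac{1}{8}$ ($U = \frac{1}{3 - -5} = \frac{1}{3 + 5} = \frac{1}{8} \approx 0.125$)
$- 43 U \left(-10\right) = \left(-43\right) \frac{1}{8} \left(-10\right) = \left(- \frac{43}{8}\right) \left(-10\right) = \frac{215}{4}$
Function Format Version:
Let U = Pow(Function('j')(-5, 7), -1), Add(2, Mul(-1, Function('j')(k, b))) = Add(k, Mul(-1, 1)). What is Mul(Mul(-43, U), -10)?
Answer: Rational(215, 4) ≈ 53.750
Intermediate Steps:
Function('j')(k, b) = Add(3, Mul(-1, k)) (Function('j')(k, b) = Add(2, Mul(-1, Add(k, Mul(-1, 1)))) = Add(2, Mul(-1, Add(k, -1))) = Add(2, Mul(-1, Add(-1, k))) = Add(2, Add(1, Mul(-1, k))) = Add(3, Mul(-1, k)))
U = Rational(1, 8) (U = Pow(Add(3, Mul(-1, -5)), -1) = Pow(Add(3, 5), -1) = Pow(8, -1) = Rational(1, 8) ≈ 0.12500)
Mul(Mul(-43, U), -10) = Mul(Mul(-43, Rational(1, 8)), -10) = Mul(Rational(-43, 8), -10) = Rational(215, 4)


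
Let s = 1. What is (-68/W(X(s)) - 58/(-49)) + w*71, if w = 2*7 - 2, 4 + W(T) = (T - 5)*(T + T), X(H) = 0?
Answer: 42639/49 ≈ 870.18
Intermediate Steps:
W(T) = -4 + 2*T*(-5 + T) (W(T) = -4 + (T - 5)*(T + T) = -4 + (-5 + T)*(2*T) = -4 + 2*T*(-5 + T))
w = 12 (w = 14 - 2 = 12)
(-68/W(X(s)) - 58/(-49)) + w*71 = (-68/(-4 - 10*0 + 2*0²) - 58/(-49)) + 12*71 = (-68/(-4 + 0 + 2*0) - 58*(-1/49)) + 852 = (-68/(-4 + 0 + 0) + 58/49) + 852 = (-68/(-4) + 58/49) + 852 = (-68*(-¼) + 58/49) + 852 = (17 + 58/49) + 852 = 891/49 + 852 = 42639/49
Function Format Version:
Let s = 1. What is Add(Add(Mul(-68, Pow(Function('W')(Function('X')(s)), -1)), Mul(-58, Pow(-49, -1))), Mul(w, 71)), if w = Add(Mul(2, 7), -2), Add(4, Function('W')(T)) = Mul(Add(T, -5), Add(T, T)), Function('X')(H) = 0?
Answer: Rational(42639, 49) ≈ 870.18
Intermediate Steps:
Function('W')(T) = Add(-4, Mul(2, T, Add(-5, T))) (Function('W')(T) = Add(-4, Mul(Add(T, -5), Add(T, T))) = Add(-4, Mul(Add(-5, T), Mul(2, T))) = Add(-4, Mul(2, T, Add(-5, T))))
w = 12 (w = Add(14, -2) = 12)
Add(Add(Mul(-68, Pow(Function('W')(Function('X')(s)), -1)), Mul(-58, Pow(-49, -1))), Mul(w, 71)) = Add(Add(Mul(-68, Pow(Add(-4, Mul(-10, 0), Mul(2, Pow(0, 2))), -1)), Mul(-58, Pow(-49, -1))), Mul(12, 71)) = Add(Add(Mul(-68, Pow(Add(-4, 0, Mul(2, 0)), -1)), Mul(-58, Rational(-1, 49))), 852) = Add(Add(Mul(-68, Pow(Add(-4, 0, 0), -1)), Rational(58, 49)), 852) = Add(Add(Mul(-68, Pow(-4, -1)), Rational(58, 49)), 852) = Add(Add(Mul(-68, Rational(-1, 4)), Rational(58, 49)), 852) = Add(Add(17, Rational(58, 49)), 852) = Add(Rational(891, 49), 852) = Rational(42639, 49)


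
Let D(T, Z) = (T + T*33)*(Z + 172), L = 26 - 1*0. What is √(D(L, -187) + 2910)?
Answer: 15*I*√46 ≈ 101.73*I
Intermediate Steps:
L = 26 (L = 26 + 0 = 26)
D(T, Z) = 34*T*(172 + Z) (D(T, Z) = (T + 33*T)*(172 + Z) = (34*T)*(172 + Z) = 34*T*(172 + Z))
√(D(L, -187) + 2910) = √(34*26*(172 - 187) + 2910) = √(34*26*(-15) + 2910) = √(-13260 + 2910) = √(-10350) = 15*I*√46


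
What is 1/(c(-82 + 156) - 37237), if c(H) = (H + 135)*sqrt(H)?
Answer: -37237/1383361775 - 209*sqrt(74)/1383361775 ≈ -2.8217e-5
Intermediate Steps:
c(H) = sqrt(H)*(135 + H) (c(H) = (135 + H)*sqrt(H) = sqrt(H)*(135 + H))
1/(c(-82 + 156) - 37237) = 1/(sqrt(-82 + 156)*(135 + (-82 + 156)) - 37237) = 1/(sqrt(74)*(135 + 74) - 37237) = 1/(sqrt(74)*209 - 37237) = 1/(209*sqrt(74) - 37237) = 1/(-37237 + 209*sqrt(74))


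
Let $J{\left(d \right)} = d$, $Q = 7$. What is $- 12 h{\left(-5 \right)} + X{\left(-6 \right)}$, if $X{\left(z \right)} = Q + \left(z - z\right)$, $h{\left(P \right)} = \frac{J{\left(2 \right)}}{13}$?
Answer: $\frac{67}{13} \approx 5.1538$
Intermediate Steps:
$h{\left(P \right)} = \frac{2}{13}$
$X{\left(z \right)} = 7$ ($X{\left(z \right)} = 7 + \left(z - z\right) = 7 + 0 = 7$)
$- 12 h{\left(-5 \right)} + X{\left(-6 \right)} = \left(-12\right) \frac{2}{13} + 7 = - \frac{24}{13} + 7 = \frac{67}{13}$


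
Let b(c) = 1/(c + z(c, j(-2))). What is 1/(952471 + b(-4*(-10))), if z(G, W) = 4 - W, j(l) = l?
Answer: 46/43813667 ≈ 1.0499e-6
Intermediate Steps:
b(c) = 1/(6 + c) (b(c) = 1/(c + (4 - 1*(-2))) = 1/(c + (4 + 2)) = 1/(c + 6) = 1/(6 + c))
1/(952471 + b(-4*(-10))) = 1/(952471 + 1/(6 - 4*(-10))) = 1/(952471 + 1/(6 + 40)) = 1/(952471 + 1/46) = 1/(43813667/46) = 46/43813667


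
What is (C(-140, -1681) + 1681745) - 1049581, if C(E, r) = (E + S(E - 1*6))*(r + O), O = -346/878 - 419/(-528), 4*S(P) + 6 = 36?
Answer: 396291800851/463584 ≈ 8.5484e+5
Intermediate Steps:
S(P) = 15/2 (S(P) = -3/2 + (¼)*36 = -3/2 + 9 = 15/2)
O = 92597/231792 (O = -346*1/878 - 419*(-1/528) = -173/439 + 419/528 = 92597/231792 ≈ 0.39948)
C(E, r) = (15/2 + E)*(92597/231792 + r) (C(E, r) = (E + 15/2)*(r + 92597/231792) = (15/2 + E)*(92597/231792 + r))
(C(-140, -1681) + 1681745) - 1049581 = ((462985/154528 + (15/2)*(-1681) + (92597/231792)*(-140) - 140*(-1681)) + 1681745) - 1049581 = ((462985/154528 - 25215/2 - 3240895/57948 + 235340) + 1681745) - 1049581 = (103230685075/463584 + 1681745) - 1049581 = 882860759155/463584 - 1049581 = 396291800851/463584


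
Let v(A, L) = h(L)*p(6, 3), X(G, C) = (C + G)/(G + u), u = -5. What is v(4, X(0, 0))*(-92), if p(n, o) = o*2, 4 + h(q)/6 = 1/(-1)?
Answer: 16560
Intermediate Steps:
h(q) = -30 (h(q) = -24 + 6/(-1) = -24 + 6*(-1) = -24 - 6 = -30)
X(G, C) = (C + G)/(-5 + G) (X(G, C) = (C + G)/(G - 5) = (C + G)/(-5 + G))
p(n, o) = 2*o
v(A, L) = -180 (v(A, L) = -60*3 = -30*6 = -180)
v(4, X(0, 0))*(-92) = -180*(-92) = 16560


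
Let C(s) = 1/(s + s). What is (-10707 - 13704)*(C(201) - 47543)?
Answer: 155516663045/134 ≈ 1.1606e+9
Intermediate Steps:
C(s) = 1/(2*s)
(-10707 - 13704)*(C(201) - 47543) = (-10707 - 13704)*((1/2)/201 - 47543) = -24411*((1/2)*(1/201) - 47543) = -24411*(1/402 - 47543) = -24411*(-19112285/402) = 155516663045/134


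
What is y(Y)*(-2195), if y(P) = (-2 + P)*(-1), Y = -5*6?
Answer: -70240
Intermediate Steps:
Y = -30
y(P) = 2 - P
y(Y)*(-2195) = (2 - 1*(-30))*(-2195) = (2 + 30)*(-2195) = 32*(-2195) = -70240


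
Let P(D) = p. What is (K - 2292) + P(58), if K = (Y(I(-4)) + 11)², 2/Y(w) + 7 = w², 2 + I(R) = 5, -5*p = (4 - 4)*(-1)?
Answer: -2148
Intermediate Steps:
p = 0 (p = -(4 - 4)*(-1)/5 = -0*(-1) = -⅕*0 = 0)
I(R) = 3 (I(R) = -2 + 5 = 3)
P(D) = 0
Y(w) = 2/(-7 + w²)
K = 144 (K = (2/(-7 + 3²) + 11)² = (2/(-7 + 9) + 11)² = (2/2 + 11)² = (2*(½) + 11)² = (1 + 11)² = 12² = 144)
(K - 2292) + P(58) = (144 - 2292) + 0 = -2148 + 0 = -2148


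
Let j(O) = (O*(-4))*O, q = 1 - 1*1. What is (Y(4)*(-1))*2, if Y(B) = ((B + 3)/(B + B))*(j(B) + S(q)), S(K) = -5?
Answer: 483/4 ≈ 120.75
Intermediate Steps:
q = 0 (q = 1 - 1 = 0)
j(O) = -4*O**2 (j(O) = (-4*O)*O = -4*O**2)
Y(B) = (-5 - 4*B**2)*(3 + B)/(2*B) (Y(B) = ((B + 3)/(B + B))*(-4*B**2 - 5) = ((3 + B)/((2*B)))*(-5 - 4*B**2) = ((3 + B)*(1/(2*B)))*(-5 - 4*B**2) = ((3 + B)/(2*B))*(-5 - 4*B**2) = (-5 - 4*B**2)*(3 + B)/(2*B))
(Y(4)*(-1))*2 = ((-5/2 - 6*4 - 2*4**2 - 15/2/4)*(-1))*2 = ((-5/2 - 24 - 2*16 - 15/2*1/4)*(-1))*2 = ((-5/2 - 24 - 32 - 15/8)*(-1))*2 = -483/8*(-1)*2 = (483/8)*2 = 483/4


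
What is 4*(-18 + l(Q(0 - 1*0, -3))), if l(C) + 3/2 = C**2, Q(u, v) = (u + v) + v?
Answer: 66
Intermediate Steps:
Q(u, v) = u + 2*v
l(C) = -3/2 + C**2
4*(-18 + l(Q(0 - 1*0, -3))) = 4*(-18 + (-3/2 + ((0 - 1*0) + 2*(-3))**2)) = 4*(-18 + (-3/2 + ((0 + 0) - 6)**2)) = 4*(-18 + (-3/2 + (0 - 6)**2)) = 4*(-18 + (-3/2 + (-6)**2)) = 4*(-18 + (-3/2 + 36)) = 4*(-18 + 69/2) = 4*(33/2) = 66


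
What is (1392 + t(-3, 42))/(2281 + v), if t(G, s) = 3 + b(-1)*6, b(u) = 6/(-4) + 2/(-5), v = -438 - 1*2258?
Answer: -6918/2075 ≈ -3.3340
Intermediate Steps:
v = -2696 (v = -438 - 2258 = -2696)
b(u) = -19/10 (b(u) = 6*(-1/4) + 2*(-1/5) = -3/2 - 2/5 = -19/10)
t(G, s) = -42/5 (t(G, s) = 3 - 19/10*6 = 3 - 57/5 = -42/5)
(1392 + t(-3, 42))/(2281 + v) = (1392 - 42/5)/(2281 - 2696) = (6918/5)/(-415) = (6918/5)*(-1/415) = -6918/2075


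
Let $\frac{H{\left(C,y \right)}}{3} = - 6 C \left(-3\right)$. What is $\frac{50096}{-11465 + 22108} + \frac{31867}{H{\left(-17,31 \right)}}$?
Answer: $- \frac{293172353}{9770274} \approx -30.007$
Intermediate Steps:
$H{\left(C,y \right)} = 54 C$ ($H{\left(C,y \right)} = 3 - 6 C \left(-3\right) = 3 \cdot 18 C = 54 C$)
$\frac{50096}{-11465 + 22108} + \frac{31867}{H{\left(-17,31 \right)}} = \frac{50096}{-11465 + 22108} + \frac{31867}{54 \left(-17\right)} = \frac{50096}{10643} + \frac{31867}{-918} = 50096 \cdot \frac{1}{10643} + 31867 \left(- \frac{1}{918}\right) = \frac{50096}{10643} - \frac{31867}{918} = - \frac{293172353}{9770274}$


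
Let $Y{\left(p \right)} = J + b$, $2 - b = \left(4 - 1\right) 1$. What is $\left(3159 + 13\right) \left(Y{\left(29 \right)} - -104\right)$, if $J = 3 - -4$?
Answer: $348920$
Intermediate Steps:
$b = -1$ ($b = 2 - \left(4 - 1\right) 1 = 2 - 3 \cdot 1 = 2 - 3 = -1$)
$J = 7$ ($J = 3 + 4 = 7$)
$Y{\left(p \right)} = 6$ ($Y{\left(p \right)} = 7 - 1 = 6$)
$\left(3159 + 13\right) \left(Y{\left(29 \right)} - -104\right) = \left(3159 + 13\right) \left(6 - -104\right) = 3172 \left(6 + \left(132 - 28\right)\right) = 3172 \left(6 + 104\right) = 3172 \cdot 110 = 348920$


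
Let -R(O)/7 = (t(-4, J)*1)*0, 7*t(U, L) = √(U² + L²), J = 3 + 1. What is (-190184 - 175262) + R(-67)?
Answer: -365446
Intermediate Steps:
J = 4
t(U, L) = √(L² + U²)/7 (t(U, L) = √(U² + L²)/7 = √(L² + U²)/7)
R(O) = 0 (R(O) = -7*(√(4² + (-4)²)/7)*1*0 = -7*(√(16 + 16)/7)*1*0 = -7*(√32/7)*1*0 = -7*((4*√2)/7)*1*0 = -7*(4*√2/7)*1*0 = -7*4*√2/7*0 = -7*0 = 0)
(-190184 - 175262) + R(-67) = (-190184 - 175262) + 0 = -365446 + 0 = -365446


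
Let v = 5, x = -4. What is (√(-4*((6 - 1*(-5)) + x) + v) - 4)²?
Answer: (4 - I*√23)² ≈ -7.0 - 38.367*I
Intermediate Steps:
(√(-4*((6 - 1*(-5)) + x) + v) - 4)² = (√(-4*((6 - 1*(-5)) - 4) + 5) - 4)² = (√(-4*((6 + 5) - 4) + 5) - 4)² = (√(-4*(11 - 4) + 5) - 4)² = (√(-4*7 + 5) - 4)² = (√(-28 + 5) - 4)² = (√(-23) - 4)² = (I*√23 - 4)² = (-4 + I*√23)²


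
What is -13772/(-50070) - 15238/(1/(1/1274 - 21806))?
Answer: 5298964253309977/15947295 ≈ 3.3228e+8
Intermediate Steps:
-13772/(-50070) - 15238/(1/(1/1274 - 21806)) = -13772*(-1/50070) - 15238/(1/(1/1274 - 21806)) = 6886/25035 - 15238/(1/(-27780843/1274)) = 6886/25035 - 15238/(-1274/27780843) = 6886/25035 - 15238*(-27780843/1274) = 6886/25035 + 211662242817/637 = 5298964253309977/15947295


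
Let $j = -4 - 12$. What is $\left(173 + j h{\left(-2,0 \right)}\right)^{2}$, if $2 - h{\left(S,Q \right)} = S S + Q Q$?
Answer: $42025$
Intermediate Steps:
$j = -16$
$h{\left(S,Q \right)} = 2 - Q^{2} - S^{2}$ ($h{\left(S,Q \right)} = 2 - \left(S S + Q Q\right) = 2 - \left(S^{2} + Q^{2}\right) = 2 - \left(Q^{2} + S^{2}\right) = 2 - Q^{2} - S^{2}$)
$\left(173 + j h{\left(-2,0 \right)}\right)^{2} = \left(173 - 16 \left(2 - 0^{2} - \left(-2\right)^{2}\right)\right)^{2} = \left(173 - 16 \left(2 - 0 - 4\right)\right)^{2} = \left(173 - 16 \left(2 + 0 - 4\right)\right)^{2} = \left(173 - -32\right)^{2} = \left(173 + 32\right)^{2} = 205^{2} = 42025$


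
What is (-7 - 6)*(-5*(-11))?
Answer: -715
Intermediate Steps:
(-7 - 6)*(-5*(-11)) = -13*55 = -715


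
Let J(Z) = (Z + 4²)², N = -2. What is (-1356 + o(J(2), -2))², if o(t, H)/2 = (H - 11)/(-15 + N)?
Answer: 530196676/289 ≈ 1.8346e+6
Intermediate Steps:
J(Z) = (16 + Z)² (J(Z) = (Z + 16)² = (16 + Z)²)
o(t, H) = 22/17 - 2*H/17 (o(t, H) = 2*((H - 11)/(-15 - 2)) = 2*((-11 + H)/(-17)) = 2*((-11 + H)*(-1/17)) = 2*(11/17 - H/17) = 22/17 - 2*H/17)
(-1356 + o(J(2), -2))² = (-1356 + (22/17 - 2/17*(-2)))² = (-1356 + (22/17 + 4/17))² = (-1356 + 26/17)² = (-23026/17)² = 530196676/289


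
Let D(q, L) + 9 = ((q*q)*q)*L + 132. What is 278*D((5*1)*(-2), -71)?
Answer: 19772194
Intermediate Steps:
D(q, L) = 123 + L*q³ (D(q, L) = -9 + (((q*q)*q)*L + 132) = -9 + ((q²*q)*L + 132) = -9 + (q³*L + 132) = -9 + (L*q³ + 132) = -9 + (132 + L*q³) = 123 + L*q³)
278*D((5*1)*(-2), -71) = 278*(123 - 71*((5*1)*(-2))³) = 278*(123 - 71*(5*(-2))³) = 278*(123 - 71*(-10)³) = 278*(123 - 71*(-1000)) = 278*(123 + 71000) = 278*71123 = 19772194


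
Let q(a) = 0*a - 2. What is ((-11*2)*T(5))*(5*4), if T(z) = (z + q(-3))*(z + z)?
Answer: -13200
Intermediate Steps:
q(a) = -2 (q(a) = 0 - 2 = -2)
T(z) = 2*z*(-2 + z) (T(z) = (z - 2)*(z + z) = (-2 + z)*(2*z) = 2*z*(-2 + z))
((-11*2)*T(5))*(5*4) = ((-11*2)*(2*5*(-2 + 5)))*(5*4) = -44*5*3*20 = -22*30*20 = -660*20 = -13200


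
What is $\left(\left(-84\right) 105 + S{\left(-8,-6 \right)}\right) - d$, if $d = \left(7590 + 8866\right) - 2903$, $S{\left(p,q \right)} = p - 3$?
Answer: $-22384$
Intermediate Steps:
$S{\left(p,q \right)} = -3 + p$
$d = 13553$ ($d = 16456 - 2903 = 13553$)
$\left(\left(-84\right) 105 + S{\left(-8,-6 \right)}\right) - d = \left(\left(-84\right) 105 - 11\right) - 13553 = \left(-8820 - 11\right) - 13553 = -8831 - 13553 = -22384$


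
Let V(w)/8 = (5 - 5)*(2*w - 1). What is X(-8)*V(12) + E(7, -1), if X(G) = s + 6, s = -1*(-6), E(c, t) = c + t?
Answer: 6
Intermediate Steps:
V(w) = 0 (V(w) = 8*((5 - 5)*(2*w - 1)) = 8*(0*(-1 + 2*w)) = 8*0 = 0)
s = 6
X(G) = 12 (X(G) = 6 + 6 = 12)
X(-8)*V(12) + E(7, -1) = 12*0 + (7 - 1) = 0 + 6 = 6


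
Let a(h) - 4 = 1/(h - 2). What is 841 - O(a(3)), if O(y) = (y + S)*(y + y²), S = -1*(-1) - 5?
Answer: 811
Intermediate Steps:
a(h) = 4 + 1/(-2 + h) (a(h) = 4 + 1/(h - 2) = 4 + 1/(-2 + h))
S = -4 (S = 1 - 5 = -4)
O(y) = (-4 + y)*(y + y²) (O(y) = (y - 4)*(y + y²) = (-4 + y)*(y + y²))
841 - O(a(3)) = 841 - (-7 + 4*3)/(-2 + 3)*(-4 + ((-7 + 4*3)/(-2 + 3))² - 3*(-7 + 4*3)/(-2 + 3)) = 841 - (-7 + 12)/1*(-4 + ((-7 + 12)/1)² - 3*(-7 + 12)/1) = 841 - 1*5*(-4 + (1*5)² - 3*5) = 841 - 5*(-4 + 5² - 3*5) = 841 - 5*(-4 + 25 - 15) = 841 - 5*6 = 841 - 1*30 = 841 - 30 = 811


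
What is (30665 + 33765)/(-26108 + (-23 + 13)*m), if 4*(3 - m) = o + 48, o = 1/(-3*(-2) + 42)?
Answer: -6185280/2497723 ≈ -2.4764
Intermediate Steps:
o = 1/48 (o = 1/(6 + 42) = 1/48 ≈ 0.020833)
m = -1729/192 (m = 3 - (1/48 + 48)/4 = 3 - ¼*2305/48 = 3 - 2305/192 = -1729/192 ≈ -9.0052)
(30665 + 33765)/(-26108 + (-23 + 13)*m) = (30665 + 33765)/(-26108 + (-23 + 13)*(-1729/192)) = 64430/(-26108 - 10*(-1729/192)) = 64430/(-26108 + 8645/96) = 64430/(-2497723/96) = 64430*(-96/2497723) = -6185280/2497723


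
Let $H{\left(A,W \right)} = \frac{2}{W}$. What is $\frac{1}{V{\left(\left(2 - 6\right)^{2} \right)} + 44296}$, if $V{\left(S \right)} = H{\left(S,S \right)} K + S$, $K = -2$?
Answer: $\frac{4}{177247} \approx 2.2567 \cdot 10^{-5}$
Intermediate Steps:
$V{\left(S \right)} = S - \frac{4}{S}$ ($V{\left(S \right)} = \frac{2}{S} \left(-2\right) + S = - \frac{4}{S} + S = S - \frac{4}{S}$)
$\frac{1}{V{\left(\left(2 - 6\right)^{2} \right)} + 44296} = \frac{1}{\left(\left(2 - 6\right)^{2} - \frac{4}{\left(2 - 6\right)^{2}}\right) + 44296} = \frac{1}{\left(\left(-4\right)^{2} - \frac{4}{\left(-4\right)^{2}}\right) + 44296} = \frac{1}{\left(16 - \frac{4}{16}\right) + 44296} = \frac{1}{\left(16 - \frac{1}{4}\right) + 44296} = \frac{1}{\frac{63}{4} + 44296} = \frac{1}{\frac{177247}{4}} = \frac{4}{177247}$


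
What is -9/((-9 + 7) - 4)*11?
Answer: 33/2 ≈ 16.500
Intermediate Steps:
-9/((-9 + 7) - 4)*11 = -9/(-2 - 4)*11 = -9/(-6)*11 = -9*(-⅙)*11 = (3/2)*11 = 33/2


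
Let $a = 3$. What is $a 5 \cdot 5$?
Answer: $75$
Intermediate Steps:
$a 5 \cdot 5 = 3 \cdot 5 \cdot 5 = 15 \cdot 5 = 75$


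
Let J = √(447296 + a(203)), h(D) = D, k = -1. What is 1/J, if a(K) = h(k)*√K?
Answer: (447296 - √203)^(-½) ≈ 0.0014952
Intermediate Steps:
a(K) = -√K
J = √(447296 - √203) ≈ 668.79
1/J = 1/(√(447296 - √203)) = (447296 - √203)^(-½)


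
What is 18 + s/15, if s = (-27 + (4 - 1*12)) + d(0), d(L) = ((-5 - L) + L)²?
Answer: 52/3 ≈ 17.333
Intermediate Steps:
d(L) = 25 (d(L) = (-5)² = 25)
s = -10 (s = (-27 + (4 - 1*12)) + 25 = (-27 + (4 - 12)) + 25 = (-27 - 8) + 25 = -35 + 25 = -10)
18 + s/15 = 18 - 10/15 = 18 + (1/15)*(-10) = 18 - ⅔ = 52/3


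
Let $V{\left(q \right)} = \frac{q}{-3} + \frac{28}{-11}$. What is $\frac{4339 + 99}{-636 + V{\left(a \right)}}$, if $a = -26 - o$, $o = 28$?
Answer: $- \frac{24409}{3413} \approx -7.1518$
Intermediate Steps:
$a = -54$ ($a = -26 - 28 = -54$)
$V{\left(q \right)} = - \frac{28}{11} - \frac{q}{3}$ ($V{\left(q \right)} = q \left(- \frac{1}{3}\right) + 28 \left(- \frac{1}{11}\right) = - \frac{q}{3} - \frac{28}{11} = - \frac{28}{11} - \frac{q}{3}$)
$\frac{4339 + 99}{-636 + V{\left(a \right)}} = \frac{4339 + 99}{-636 - - \frac{170}{11}} = \frac{4438}{-636 + \left(- \frac{28}{11} + 18\right)} = \frac{4438}{-636 + \frac{170}{11}} = \frac{4438}{- \frac{6826}{11}} = 4438 \left(- \frac{11}{6826}\right) = - \frac{24409}{3413}$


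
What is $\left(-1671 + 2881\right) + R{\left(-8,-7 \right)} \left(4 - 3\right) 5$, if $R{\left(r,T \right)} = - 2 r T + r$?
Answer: $610$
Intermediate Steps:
$R{\left(r,T \right)} = r - 2 T r$ ($R{\left(r,T \right)} = - 2 T r + r = r - 2 T r$)
$\left(-1671 + 2881\right) + R{\left(-8,-7 \right)} \left(4 - 3\right) 5 = \left(-1671 + 2881\right) + - 8 \left(1 - -14\right) \left(4 - 3\right) 5 = 1210 + - 8 \left(1 + 14\right) 1 \cdot 5 = 1210 + \left(-8\right) 15 \cdot 5 = 1210 - 600 = 610$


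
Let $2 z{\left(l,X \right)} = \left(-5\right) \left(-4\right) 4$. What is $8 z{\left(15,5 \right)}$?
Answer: $320$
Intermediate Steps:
$z{\left(l,X \right)} = 40$ ($z{\left(l,X \right)} = \frac{\left(-5\right) \left(-4\right) 4}{2} = \frac{20 \cdot 4}{2} = \frac{1}{2} \cdot 80 = 40$)
$8 z{\left(15,5 \right)} = 8 \cdot 40 = 320$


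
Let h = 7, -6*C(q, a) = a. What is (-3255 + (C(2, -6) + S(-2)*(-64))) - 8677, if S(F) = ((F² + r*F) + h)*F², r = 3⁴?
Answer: 26725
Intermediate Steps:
C(q, a) = -a/6
r = 81
S(F) = F²*(7 + F² + 81*F) (S(F) = ((F² + 81*F) + 7)*F² = (7 + F² + 81*F)*F² = F²*(7 + F² + 81*F))
(-3255 + (C(2, -6) + S(-2)*(-64))) - 8677 = (-3255 + (-⅙*(-6) + ((-2)²*(7 + (-2)² + 81*(-2)))*(-64))) - 8677 = (-3255 + (1 + (4*(7 + 4 - 162))*(-64))) - 8677 = (-3255 + (1 + (4*(-151))*(-64))) - 8677 = (-3255 + (1 - 604*(-64))) - 8677 = (-3255 + (1 + 38656)) - 8677 = (-3255 + 38657) - 8677 = 35402 - 8677 = 26725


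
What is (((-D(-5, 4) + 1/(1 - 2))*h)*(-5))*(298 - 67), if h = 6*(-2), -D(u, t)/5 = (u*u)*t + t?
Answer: 7193340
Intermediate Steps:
D(u, t) = -5*t - 5*t*u² (D(u, t) = -5*((u*u)*t + t) = -5*(u²*t + t) = -5*(t*u² + t) = -5*(t + t*u²) = -5*t - 5*t*u²)
h = -12
(((-D(-5, 4) + 1/(1 - 2))*h)*(-5))*(298 - 67) = (((-(-5)*4*(1 + (-5)²) + 1/(1 - 2))*(-12))*(-5))*(298 - 67) = (((-(-5)*4*(1 + 25) + 1/(-1))*(-12))*(-5))*231 = (((-(-5)*4*26 - 1)*(-12))*(-5))*231 = (((-1*(-520) - 1)*(-12))*(-5))*231 = (((520 - 1)*(-12))*(-5))*231 = ((519*(-12))*(-5))*231 = -6228*(-5)*231 = 31140*231 = 7193340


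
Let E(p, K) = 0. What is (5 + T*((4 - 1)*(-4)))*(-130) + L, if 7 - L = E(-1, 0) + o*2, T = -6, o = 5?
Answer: -10013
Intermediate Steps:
L = -3 (L = 7 - (0 + 5*2) = 7 - (0 + 10) = 7 - 1*10 = 7 - 10 = -3)
(5 + T*((4 - 1)*(-4)))*(-130) + L = (5 - 6*(4 - 1)*(-4))*(-130) - 3 = (5 - 18*(-4))*(-130) - 3 = (5 - 6*(-12))*(-130) - 3 = (5 + 72)*(-130) - 3 = 77*(-130) - 3 = -10010 - 3 = -10013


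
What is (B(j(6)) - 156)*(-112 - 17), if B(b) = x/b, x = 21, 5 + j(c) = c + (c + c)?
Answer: 258903/13 ≈ 19916.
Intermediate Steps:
j(c) = -5 + 3*c (j(c) = -5 + (c + (c + c)) = -5 + (c + 2*c) = -5 + 3*c)
B(b) = 21/b
(B(j(6)) - 156)*(-112 - 17) = (21/(-5 + 3*6) - 156)*(-112 - 17) = (21/(-5 + 18) - 156)*(-129) = (21/13 - 156)*(-129) = -2007/13*(-129) = 258903/13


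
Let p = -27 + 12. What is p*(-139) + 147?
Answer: 2232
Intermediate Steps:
p = -15
p*(-139) + 147 = -15*(-139) + 147 = 2085 + 147 = 2232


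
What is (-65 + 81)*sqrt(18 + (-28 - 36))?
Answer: 16*I*sqrt(46) ≈ 108.52*I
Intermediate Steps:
(-65 + 81)*sqrt(18 + (-28 - 36)) = 16*sqrt(18 - 64) = 16*sqrt(-46) = 16*(I*sqrt(46)) = 16*I*sqrt(46)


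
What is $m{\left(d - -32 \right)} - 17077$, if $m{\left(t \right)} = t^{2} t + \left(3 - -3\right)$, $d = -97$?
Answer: $-291696$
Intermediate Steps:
$m{\left(t \right)} = 6 + t^{3}$ ($m{\left(t \right)} = t^{3} + \left(3 + 3\right) = t^{3} + 6 = 6 + t^{3}$)
$m{\left(d - -32 \right)} - 17077 = \left(6 + \left(-97 - -32\right)^{3}\right) - 17077 = \left(6 + \left(-97 + 32\right)^{3}\right) - 17077 = \left(6 + \left(-65\right)^{3}\right) - 17077 = \left(6 - 274625\right) - 17077 = -274619 - 17077 = -291696$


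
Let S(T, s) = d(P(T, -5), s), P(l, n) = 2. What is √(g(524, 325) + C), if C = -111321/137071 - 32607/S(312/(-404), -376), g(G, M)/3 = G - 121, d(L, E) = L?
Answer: I*√1134470615500662/274142 ≈ 122.86*I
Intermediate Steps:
S(T, s) = 2
g(G, M) = -363 + 3*G (g(G, M) = 3*(G - 121) = 3*(-121 + G) = -363 + 3*G)
C = -4469696739/274142 (C = -111321/137071 - 32607/2 = -4469696739/274142 ≈ -16304.)
√(g(524, 325) + C) = √((-363 + 3*524) - 4469696739/274142) = √((-363 + 1572) - 4469696739/274142) = √(1209 - 4469696739/274142) = √(-4138259061/274142) = I*√1134470615500662/274142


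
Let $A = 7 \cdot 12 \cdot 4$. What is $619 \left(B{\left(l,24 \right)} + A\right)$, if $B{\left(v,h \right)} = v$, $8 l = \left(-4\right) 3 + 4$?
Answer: $207365$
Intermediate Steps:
$l = -1$ ($l = \frac{\left(-4\right) 3 + 4}{8} = \frac{-12 + 4}{8} = \frac{1}{8} \left(-8\right) = -1$)
$A = 336$ ($A = 84 \cdot 4 = 336$)
$619 \left(B{\left(l,24 \right)} + A\right) = 619 \left(-1 + 336\right) = 619 \cdot 335 = 207365$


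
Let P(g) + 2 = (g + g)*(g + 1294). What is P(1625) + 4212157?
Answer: 13698905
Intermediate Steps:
P(g) = -2 + 2*g*(1294 + g) (P(g) = -2 + (g + g)*(g + 1294) = -2 + (2*g)*(1294 + g) = -2 + 2*g*(1294 + g))
P(1625) + 4212157 = (-2 + 2*1625² + 2588*1625) + 4212157 = (-2 + 2*2640625 + 4205500) + 4212157 = (-2 + 5281250 + 4205500) + 4212157 = 9486748 + 4212157 = 13698905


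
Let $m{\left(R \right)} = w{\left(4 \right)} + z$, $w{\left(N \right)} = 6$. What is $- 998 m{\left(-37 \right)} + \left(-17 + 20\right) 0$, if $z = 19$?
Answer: $-24950$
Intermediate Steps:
$m{\left(R \right)} = 25$ ($m{\left(R \right)} = 6 + 19 = 25$)
$- 998 m{\left(-37 \right)} + \left(-17 + 20\right) 0 = \left(-998\right) 25 + \left(-17 + 20\right) 0 = -24950 + 3 \cdot 0 = -24950 + 0 = -24950$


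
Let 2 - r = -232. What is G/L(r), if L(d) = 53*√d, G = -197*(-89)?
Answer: 17533*√26/4134 ≈ 21.626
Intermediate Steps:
r = 234 (r = 2 - 1*(-232) = 2 + 232 = 234)
G = 17533
G/L(r) = 17533/((53*√234)) = 17533/((53*(3*√26))) = 17533/((159*√26)) = 17533*(√26/4134) = 17533*√26/4134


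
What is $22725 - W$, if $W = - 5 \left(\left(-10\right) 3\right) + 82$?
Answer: $22493$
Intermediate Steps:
$W = 232$ ($W = \left(-5\right) \left(-30\right) + 82 = 150 + 82 = 232$)
$22725 - W = 22725 - 232 = 22493$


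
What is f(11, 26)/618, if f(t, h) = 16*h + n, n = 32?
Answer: 224/309 ≈ 0.72492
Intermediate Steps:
f(t, h) = 32 + 16*h (f(t, h) = 16*h + 32 = 32 + 16*h)
f(11, 26)/618 = (32 + 16*26)/618 = (32 + 416)*(1/618) = 448*(1/618) = 224/309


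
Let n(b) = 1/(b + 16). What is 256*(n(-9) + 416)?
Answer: 745728/7 ≈ 1.0653e+5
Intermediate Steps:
n(b) = 1/(16 + b)
256*(n(-9) + 416) = 256*(1/(16 - 9) + 416) = 256*(1/7 + 416) = 256*(⅐ + 416) = 256*(2913/7) = 745728/7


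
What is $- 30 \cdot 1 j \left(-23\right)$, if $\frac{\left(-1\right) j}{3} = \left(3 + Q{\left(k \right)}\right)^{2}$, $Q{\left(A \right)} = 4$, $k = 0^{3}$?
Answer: $-101430$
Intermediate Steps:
$k = 0$
$j = -147$ ($j = - 3 \left(3 + 4\right)^{2} = - 3 \cdot 7^{2} = \left(-3\right) 49 = -147$)
$- 30 \cdot 1 j \left(-23\right) = - 30 \cdot 1 \left(-147\right) \left(-23\right) = \left(-30\right) \left(-147\right) \left(-23\right) = 4410 \left(-23\right) = -101430$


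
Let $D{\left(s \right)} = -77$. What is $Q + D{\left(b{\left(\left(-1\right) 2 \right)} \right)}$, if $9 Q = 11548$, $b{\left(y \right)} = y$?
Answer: $\frac{10855}{9} \approx 1206.1$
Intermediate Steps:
$Q = \frac{11548}{9}$ ($Q = \frac{1}{9} \cdot 11548 = \frac{11548}{9} \approx 1283.1$)
$Q + D{\left(b{\left(\left(-1\right) 2 \right)} \right)} = \frac{11548}{9} - 77 = \frac{10855}{9}$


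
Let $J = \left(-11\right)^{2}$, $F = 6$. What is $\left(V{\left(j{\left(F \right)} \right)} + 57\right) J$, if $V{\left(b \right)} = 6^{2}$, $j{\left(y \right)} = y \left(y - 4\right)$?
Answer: $11253$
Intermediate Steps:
$j{\left(y \right)} = y \left(-4 + y\right)$
$V{\left(b \right)} = 36$
$J = 121$
$\left(V{\left(j{\left(F \right)} \right)} + 57\right) J = \left(36 + 57\right) 121 = 93 \cdot 121 = 11253$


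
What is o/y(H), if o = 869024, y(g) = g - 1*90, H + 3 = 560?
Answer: 869024/467 ≈ 1860.9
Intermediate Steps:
H = 557 (H = -3 + 560 = 557)
y(g) = -90 + g (y(g) = g - 90 = -90 + g)
o/y(H) = 869024/(-90 + 557) = 869024/467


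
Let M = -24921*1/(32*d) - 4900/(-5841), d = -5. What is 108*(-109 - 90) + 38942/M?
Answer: -3108908145492/146347561 ≈ -21243.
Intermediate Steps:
M = 146347561/934560 (M = -24921/((-5*32)) - 4900/(-5841) = -24921/(-160) - 4900*(-1/5841) = -24921*(-1/160) + 4900/5841 = 24921/160 + 4900/5841 = 146347561/934560 ≈ 156.60)
108*(-109 - 90) + 38942/M = 108*(-109 - 90) + 38942/(146347561/934560) = 108*(-199) + 38942*(934560/146347561) = -21492 + 36393635520/146347561 = -3108908145492/146347561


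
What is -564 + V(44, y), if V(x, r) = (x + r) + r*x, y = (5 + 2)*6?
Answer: 1370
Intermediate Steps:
y = 42 (y = 7*6 = 42)
V(x, r) = r + x + r*x (V(x, r) = (r + x) + r*x = r + x + r*x)
-564 + V(44, y) = -564 + (42 + 44 + 42*44) = -564 + (42 + 44 + 1848) = -564 + 1934 = 1370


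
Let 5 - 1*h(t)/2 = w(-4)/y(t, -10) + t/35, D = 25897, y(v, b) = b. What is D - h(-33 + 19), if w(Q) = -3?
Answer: 129434/5 ≈ 25887.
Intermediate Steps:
h(t) = 47/5 - 2*t/35 (h(t) = 10 - 2*(-3/(-10) + t/35) = 10 - 2*(-3*(-1/10) + t*(1/35)) = 10 - 2*(3/10 + t/35) = 10 + (-3/5 - 2*t/35) = 47/5 - 2*t/35)
D - h(-33 + 19) = 25897 - (47/5 - 2*(-33 + 19)/35) = 25897 - (47/5 - 2/35*(-14)) = 25897 - (47/5 + 4/5) = 25897 - 1*51/5 = 25897 - 51/5 = 129434/5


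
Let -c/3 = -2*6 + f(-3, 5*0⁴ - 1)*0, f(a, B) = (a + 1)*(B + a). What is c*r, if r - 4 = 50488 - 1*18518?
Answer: 1151064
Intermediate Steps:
f(a, B) = (1 + a)*(B + a)
r = 31974 (r = 4 + (50488 - 1*18518) = 4 + (50488 - 18518) = 4 + 31970 = 31974)
c = 36 (c = -3*(-2*6 + ((5*0⁴ - 1) - 3 + (-3)² + (5*0⁴ - 1)*(-3))*0) = -3*(-12 + ((5*0 - 1) - 3 + 9 + (5*0 - 1)*(-3))*0) = -3*(-12 + ((0 - 1) - 3 + 9 + (0 - 1)*(-3))*0) = -3*(-12 + (-1 - 3 + 9 - 1*(-3))*0) = -3*(-12 + (-1 - 3 + 9 + 3)*0) = -3*(-12 + 8*0) = -3*(-12 + 0) = -3*(-12) = 36)
c*r = 36*31974 = 1151064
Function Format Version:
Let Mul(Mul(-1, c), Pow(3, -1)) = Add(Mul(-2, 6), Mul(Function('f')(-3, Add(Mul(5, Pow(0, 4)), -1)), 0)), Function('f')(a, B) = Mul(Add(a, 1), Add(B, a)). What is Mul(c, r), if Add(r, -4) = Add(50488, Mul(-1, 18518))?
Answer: 1151064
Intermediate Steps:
Function('f')(a, B) = Mul(Add(1, a), Add(B, a))
r = 31974 (r = Add(4, Add(50488, Mul(-1, 18518))) = Add(4, Add(50488, -18518)) = Add(4, 31970) = 31974)
c = 36 (c = Mul(-3, Add(Mul(-2, 6), Mul(Add(Add(Mul(5, Pow(0, 4)), -1), -3, Pow(-3, 2), Mul(Add(Mul(5, Pow(0, 4)), -1), -3)), 0))) = Mul(-3, Add(-12, Mul(Add(Add(Mul(5, 0), -1), -3, 9, Mul(Add(Mul(5, 0), -1), -3)), 0))) = Mul(-3, Add(-12, Mul(Add(Add(0, -1), -3, 9, Mul(Add(0, -1), -3)), 0))) = Mul(-3, Add(-12, Mul(Add(-1, -3, 9, Mul(-1, -3)), 0))) = Mul(-3, Add(-12, Mul(Add(-1, -3, 9, 3), 0))) = Mul(-3, Add(-12, Mul(8, 0))) = Mul(-3, Add(-12, 0)) = Mul(-3, -12) = 36)
Mul(c, r) = Mul(36, 31974) = 1151064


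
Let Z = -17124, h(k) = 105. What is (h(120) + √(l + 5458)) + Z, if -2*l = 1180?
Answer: -17019 + 2*√1217 ≈ -16949.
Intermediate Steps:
l = -590 (l = -½*1180 = -590)
(h(120) + √(l + 5458)) + Z = (105 + √(-590 + 5458)) - 17124 = (105 + √4868) - 17124 = (105 + 2*√1217) - 17124 = -17019 + 2*√1217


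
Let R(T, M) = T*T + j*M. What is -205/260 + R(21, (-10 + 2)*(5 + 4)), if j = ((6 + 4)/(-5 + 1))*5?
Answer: 69691/52 ≈ 1340.2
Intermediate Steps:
j = -25/2 (j = (10/(-4))*5 = (10*(-¼))*5 = -5/2*5 = -25/2 ≈ -12.500)
R(T, M) = T² - 25*M/2 (R(T, M) = T*T - 25*M/2 = T² - 25*M/2)
-205/260 + R(21, (-10 + 2)*(5 + 4)) = -205/260 + (21² - 25*(-10 + 2)*(5 + 4)/2) = -205*1/260 + (441 - (-100)*9) = -41/52 + (441 - 25/2*(-72)) = -41/52 + (441 + 900) = -41/52 + 1341 = 69691/52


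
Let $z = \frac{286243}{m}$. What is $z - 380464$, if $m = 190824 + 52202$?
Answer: $- \frac{92462357821}{243026} \approx -3.8046 \cdot 10^{5}$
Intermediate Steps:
$m = 243026$
$z = \frac{286243}{243026} \approx 1.1778$
$z - 380464 = \frac{286243}{243026} - 380464 = - \frac{92462357821}{243026}$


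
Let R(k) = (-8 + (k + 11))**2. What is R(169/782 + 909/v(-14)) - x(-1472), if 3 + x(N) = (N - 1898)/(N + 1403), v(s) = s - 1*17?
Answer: 1120766674303/1763023692 ≈ 635.71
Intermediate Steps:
v(s) = -17 + s (v(s) = s - 17 = -17 + s)
R(k) = (3 + k)**2 (R(k) = (-8 + (11 + k))**2 = (3 + k)**2)
x(N) = -3 + (-1898 + N)/(1403 + N) (x(N) = -3 + (N - 1898)/(N + 1403) = -3 + (-1898 + N)/(1403 + N))
R(169/782 + 909/v(-14)) - x(-1472) = (3 + (169/782 + 909/(-17 - 14)))**2 - (-6107 - 2*(-1472))/(1403 - 1472) = (3 + (169*(1/782) + 909/(-31)))**2 - (-6107 + 2944)/(-69) = (3 + (169/782 + 909*(-1/31)))**2 - (-1)*(-3163)/69 = (3 + (169/782 - 909/31))**2 - 1*3163/69 = (3 - 705599/24242)**2 - 3163/69 = (-632873/24242)**2 - 3163/69 = 400528234129/587674564 - 3163/69 = 1120766674303/1763023692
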